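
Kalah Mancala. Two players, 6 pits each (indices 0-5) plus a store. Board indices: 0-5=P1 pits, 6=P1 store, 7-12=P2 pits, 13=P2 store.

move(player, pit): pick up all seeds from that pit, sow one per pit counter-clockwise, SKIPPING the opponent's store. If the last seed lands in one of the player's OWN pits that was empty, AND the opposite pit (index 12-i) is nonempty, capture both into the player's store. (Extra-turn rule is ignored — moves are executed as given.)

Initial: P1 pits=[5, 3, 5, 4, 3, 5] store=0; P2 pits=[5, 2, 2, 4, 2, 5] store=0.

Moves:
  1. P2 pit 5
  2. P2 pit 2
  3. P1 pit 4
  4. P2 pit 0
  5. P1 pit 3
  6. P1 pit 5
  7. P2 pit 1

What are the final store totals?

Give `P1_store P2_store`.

Answer: 3 3

Derivation:
Move 1: P2 pit5 -> P1=[6,4,6,5,3,5](0) P2=[5,2,2,4,2,0](1)
Move 2: P2 pit2 -> P1=[6,4,6,5,3,5](0) P2=[5,2,0,5,3,0](1)
Move 3: P1 pit4 -> P1=[6,4,6,5,0,6](1) P2=[6,2,0,5,3,0](1)
Move 4: P2 pit0 -> P1=[6,4,6,5,0,6](1) P2=[0,3,1,6,4,1](2)
Move 5: P1 pit3 -> P1=[6,4,6,0,1,7](2) P2=[1,4,1,6,4,1](2)
Move 6: P1 pit5 -> P1=[6,4,6,0,1,0](3) P2=[2,5,2,7,5,2](2)
Move 7: P2 pit1 -> P1=[6,4,6,0,1,0](3) P2=[2,0,3,8,6,3](3)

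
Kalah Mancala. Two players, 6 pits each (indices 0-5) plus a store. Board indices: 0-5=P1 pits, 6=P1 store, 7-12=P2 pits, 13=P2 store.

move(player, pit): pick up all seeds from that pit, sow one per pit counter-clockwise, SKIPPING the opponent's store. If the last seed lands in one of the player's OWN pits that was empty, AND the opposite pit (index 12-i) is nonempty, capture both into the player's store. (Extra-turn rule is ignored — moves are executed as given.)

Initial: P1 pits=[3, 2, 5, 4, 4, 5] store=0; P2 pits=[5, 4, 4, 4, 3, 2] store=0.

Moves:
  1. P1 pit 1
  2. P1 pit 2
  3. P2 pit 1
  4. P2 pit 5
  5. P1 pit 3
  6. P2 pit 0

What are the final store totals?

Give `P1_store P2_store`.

Move 1: P1 pit1 -> P1=[3,0,6,5,4,5](0) P2=[5,4,4,4,3,2](0)
Move 2: P1 pit2 -> P1=[3,0,0,6,5,6](1) P2=[6,5,4,4,3,2](0)
Move 3: P2 pit1 -> P1=[3,0,0,6,5,6](1) P2=[6,0,5,5,4,3](1)
Move 4: P2 pit5 -> P1=[4,1,0,6,5,6](1) P2=[6,0,5,5,4,0](2)
Move 5: P1 pit3 -> P1=[4,1,0,0,6,7](2) P2=[7,1,6,5,4,0](2)
Move 6: P2 pit0 -> P1=[5,1,0,0,6,7](2) P2=[0,2,7,6,5,1](3)

Answer: 2 3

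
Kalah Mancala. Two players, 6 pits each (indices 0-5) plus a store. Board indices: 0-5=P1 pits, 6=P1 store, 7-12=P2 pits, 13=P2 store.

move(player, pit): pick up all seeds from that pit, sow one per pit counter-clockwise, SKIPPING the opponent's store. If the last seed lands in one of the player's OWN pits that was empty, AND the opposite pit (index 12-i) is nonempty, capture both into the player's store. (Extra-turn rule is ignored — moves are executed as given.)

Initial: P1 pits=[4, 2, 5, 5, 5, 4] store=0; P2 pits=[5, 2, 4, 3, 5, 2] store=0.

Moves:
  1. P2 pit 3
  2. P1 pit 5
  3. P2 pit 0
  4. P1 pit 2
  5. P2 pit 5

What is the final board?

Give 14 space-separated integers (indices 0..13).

Answer: 5 3 1 6 6 1 2 1 4 6 1 7 0 3

Derivation:
Move 1: P2 pit3 -> P1=[4,2,5,5,5,4](0) P2=[5,2,4,0,6,3](1)
Move 2: P1 pit5 -> P1=[4,2,5,5,5,0](1) P2=[6,3,5,0,6,3](1)
Move 3: P2 pit0 -> P1=[4,2,5,5,5,0](1) P2=[0,4,6,1,7,4](2)
Move 4: P1 pit2 -> P1=[4,2,0,6,6,1](2) P2=[1,4,6,1,7,4](2)
Move 5: P2 pit5 -> P1=[5,3,1,6,6,1](2) P2=[1,4,6,1,7,0](3)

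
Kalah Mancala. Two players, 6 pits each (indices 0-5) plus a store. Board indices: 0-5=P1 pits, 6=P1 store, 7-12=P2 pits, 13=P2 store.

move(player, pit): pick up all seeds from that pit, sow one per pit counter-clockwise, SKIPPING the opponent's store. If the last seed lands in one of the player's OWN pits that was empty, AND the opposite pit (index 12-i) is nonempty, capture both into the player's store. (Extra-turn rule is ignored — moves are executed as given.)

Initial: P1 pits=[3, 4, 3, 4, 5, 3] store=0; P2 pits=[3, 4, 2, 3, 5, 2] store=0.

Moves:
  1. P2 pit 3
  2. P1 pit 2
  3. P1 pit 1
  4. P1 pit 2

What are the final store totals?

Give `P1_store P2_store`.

Move 1: P2 pit3 -> P1=[3,4,3,4,5,3](0) P2=[3,4,2,0,6,3](1)
Move 2: P1 pit2 -> P1=[3,4,0,5,6,4](0) P2=[3,4,2,0,6,3](1)
Move 3: P1 pit1 -> P1=[3,0,1,6,7,5](0) P2=[3,4,2,0,6,3](1)
Move 4: P1 pit2 -> P1=[3,0,0,7,7,5](0) P2=[3,4,2,0,6,3](1)

Answer: 0 1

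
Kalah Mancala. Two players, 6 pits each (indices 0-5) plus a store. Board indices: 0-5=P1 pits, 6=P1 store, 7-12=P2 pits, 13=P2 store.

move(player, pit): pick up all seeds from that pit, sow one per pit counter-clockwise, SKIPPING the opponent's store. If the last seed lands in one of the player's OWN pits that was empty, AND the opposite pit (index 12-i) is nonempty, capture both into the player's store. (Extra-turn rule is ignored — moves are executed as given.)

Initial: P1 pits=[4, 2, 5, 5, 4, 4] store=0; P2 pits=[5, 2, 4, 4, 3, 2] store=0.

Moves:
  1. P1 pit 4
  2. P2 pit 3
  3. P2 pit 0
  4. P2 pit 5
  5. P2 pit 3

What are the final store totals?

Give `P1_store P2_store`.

Move 1: P1 pit4 -> P1=[4,2,5,5,0,5](1) P2=[6,3,4,4,3,2](0)
Move 2: P2 pit3 -> P1=[5,2,5,5,0,5](1) P2=[6,3,4,0,4,3](1)
Move 3: P2 pit0 -> P1=[5,2,5,5,0,5](1) P2=[0,4,5,1,5,4](2)
Move 4: P2 pit5 -> P1=[6,3,6,5,0,5](1) P2=[0,4,5,1,5,0](3)
Move 5: P2 pit3 -> P1=[6,3,6,5,0,5](1) P2=[0,4,5,0,6,0](3)

Answer: 1 3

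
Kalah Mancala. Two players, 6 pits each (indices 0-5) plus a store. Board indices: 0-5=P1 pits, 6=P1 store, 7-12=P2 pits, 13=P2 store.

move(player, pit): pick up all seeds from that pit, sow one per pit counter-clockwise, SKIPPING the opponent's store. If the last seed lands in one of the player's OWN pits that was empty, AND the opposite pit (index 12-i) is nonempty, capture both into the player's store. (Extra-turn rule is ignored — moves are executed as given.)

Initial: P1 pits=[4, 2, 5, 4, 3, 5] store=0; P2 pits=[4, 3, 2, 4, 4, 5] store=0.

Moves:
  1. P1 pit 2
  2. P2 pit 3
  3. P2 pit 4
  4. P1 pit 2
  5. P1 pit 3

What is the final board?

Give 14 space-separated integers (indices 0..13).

Move 1: P1 pit2 -> P1=[4,2,0,5,4,6](1) P2=[5,3,2,4,4,5](0)
Move 2: P2 pit3 -> P1=[5,2,0,5,4,6](1) P2=[5,3,2,0,5,6](1)
Move 3: P2 pit4 -> P1=[6,3,1,5,4,6](1) P2=[5,3,2,0,0,7](2)
Move 4: P1 pit2 -> P1=[6,3,0,6,4,6](1) P2=[5,3,2,0,0,7](2)
Move 5: P1 pit3 -> P1=[6,3,0,0,5,7](2) P2=[6,4,3,0,0,7](2)

Answer: 6 3 0 0 5 7 2 6 4 3 0 0 7 2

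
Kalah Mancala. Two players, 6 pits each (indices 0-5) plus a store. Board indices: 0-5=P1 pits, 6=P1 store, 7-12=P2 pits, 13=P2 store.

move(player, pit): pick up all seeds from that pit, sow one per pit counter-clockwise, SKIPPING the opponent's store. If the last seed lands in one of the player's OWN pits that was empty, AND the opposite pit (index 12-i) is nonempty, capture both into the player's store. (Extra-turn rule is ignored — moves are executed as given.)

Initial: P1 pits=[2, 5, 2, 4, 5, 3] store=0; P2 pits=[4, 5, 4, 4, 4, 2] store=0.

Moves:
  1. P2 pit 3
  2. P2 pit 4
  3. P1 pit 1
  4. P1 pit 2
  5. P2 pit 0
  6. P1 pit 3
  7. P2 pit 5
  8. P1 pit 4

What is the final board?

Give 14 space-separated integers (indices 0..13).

Answer: 5 1 1 1 0 7 4 2 8 7 2 2 1 3

Derivation:
Move 1: P2 pit3 -> P1=[3,5,2,4,5,3](0) P2=[4,5,4,0,5,3](1)
Move 2: P2 pit4 -> P1=[4,6,3,4,5,3](0) P2=[4,5,4,0,0,4](2)
Move 3: P1 pit1 -> P1=[4,0,4,5,6,4](1) P2=[5,5,4,0,0,4](2)
Move 4: P1 pit2 -> P1=[4,0,0,6,7,5](2) P2=[5,5,4,0,0,4](2)
Move 5: P2 pit0 -> P1=[4,0,0,6,7,5](2) P2=[0,6,5,1,1,5](2)
Move 6: P1 pit3 -> P1=[4,0,0,0,8,6](3) P2=[1,7,6,1,1,5](2)
Move 7: P2 pit5 -> P1=[5,1,1,1,8,6](3) P2=[1,7,6,1,1,0](3)
Move 8: P1 pit4 -> P1=[5,1,1,1,0,7](4) P2=[2,8,7,2,2,1](3)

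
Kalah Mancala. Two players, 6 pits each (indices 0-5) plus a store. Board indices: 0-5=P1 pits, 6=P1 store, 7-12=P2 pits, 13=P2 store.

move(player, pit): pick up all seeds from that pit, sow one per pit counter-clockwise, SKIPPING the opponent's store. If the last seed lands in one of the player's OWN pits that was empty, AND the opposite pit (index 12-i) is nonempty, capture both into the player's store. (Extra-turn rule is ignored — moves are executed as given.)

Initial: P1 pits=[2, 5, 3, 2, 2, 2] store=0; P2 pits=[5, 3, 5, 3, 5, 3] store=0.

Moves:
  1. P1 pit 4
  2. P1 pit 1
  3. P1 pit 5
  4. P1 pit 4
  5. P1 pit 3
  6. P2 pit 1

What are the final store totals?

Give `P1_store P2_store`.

Move 1: P1 pit4 -> P1=[2,5,3,2,0,3](1) P2=[5,3,5,3,5,3](0)
Move 2: P1 pit1 -> P1=[2,0,4,3,1,4](2) P2=[5,3,5,3,5,3](0)
Move 3: P1 pit5 -> P1=[2,0,4,3,1,0](3) P2=[6,4,6,3,5,3](0)
Move 4: P1 pit4 -> P1=[2,0,4,3,0,0](10) P2=[0,4,6,3,5,3](0)
Move 5: P1 pit3 -> P1=[2,0,4,0,1,1](11) P2=[0,4,6,3,5,3](0)
Move 6: P2 pit1 -> P1=[2,0,4,0,1,1](11) P2=[0,0,7,4,6,4](0)

Answer: 11 0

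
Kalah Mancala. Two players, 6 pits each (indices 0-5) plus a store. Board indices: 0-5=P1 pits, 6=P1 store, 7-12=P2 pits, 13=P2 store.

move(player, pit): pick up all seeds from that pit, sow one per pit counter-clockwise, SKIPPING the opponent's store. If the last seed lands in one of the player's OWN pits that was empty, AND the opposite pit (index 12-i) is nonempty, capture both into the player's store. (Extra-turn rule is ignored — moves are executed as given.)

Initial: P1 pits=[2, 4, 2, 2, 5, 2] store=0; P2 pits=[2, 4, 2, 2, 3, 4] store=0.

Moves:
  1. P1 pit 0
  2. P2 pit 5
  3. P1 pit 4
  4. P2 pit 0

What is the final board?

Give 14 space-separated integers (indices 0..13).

Move 1: P1 pit0 -> P1=[0,5,3,2,5,2](0) P2=[2,4,2,2,3,4](0)
Move 2: P2 pit5 -> P1=[1,6,4,2,5,2](0) P2=[2,4,2,2,3,0](1)
Move 3: P1 pit4 -> P1=[1,6,4,2,0,3](1) P2=[3,5,3,2,3,0](1)
Move 4: P2 pit0 -> P1=[1,6,4,2,0,3](1) P2=[0,6,4,3,3,0](1)

Answer: 1 6 4 2 0 3 1 0 6 4 3 3 0 1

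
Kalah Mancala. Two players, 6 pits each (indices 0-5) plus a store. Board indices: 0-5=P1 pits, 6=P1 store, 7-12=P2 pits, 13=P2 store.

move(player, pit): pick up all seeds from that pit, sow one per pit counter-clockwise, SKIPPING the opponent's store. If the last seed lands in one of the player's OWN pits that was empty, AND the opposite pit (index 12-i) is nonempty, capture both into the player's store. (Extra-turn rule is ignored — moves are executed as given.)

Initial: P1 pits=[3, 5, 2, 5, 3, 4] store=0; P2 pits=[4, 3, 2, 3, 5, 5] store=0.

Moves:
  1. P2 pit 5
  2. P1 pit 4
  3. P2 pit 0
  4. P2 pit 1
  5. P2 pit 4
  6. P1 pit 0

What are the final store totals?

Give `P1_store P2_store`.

Move 1: P2 pit5 -> P1=[4,6,3,6,3,4](0) P2=[4,3,2,3,5,0](1)
Move 2: P1 pit4 -> P1=[4,6,3,6,0,5](1) P2=[5,3,2,3,5,0](1)
Move 3: P2 pit0 -> P1=[0,6,3,6,0,5](1) P2=[0,4,3,4,6,0](6)
Move 4: P2 pit1 -> P1=[0,6,3,6,0,5](1) P2=[0,0,4,5,7,1](6)
Move 5: P2 pit4 -> P1=[1,7,4,7,1,5](1) P2=[0,0,4,5,0,2](7)
Move 6: P1 pit0 -> P1=[0,8,4,7,1,5](1) P2=[0,0,4,5,0,2](7)

Answer: 1 7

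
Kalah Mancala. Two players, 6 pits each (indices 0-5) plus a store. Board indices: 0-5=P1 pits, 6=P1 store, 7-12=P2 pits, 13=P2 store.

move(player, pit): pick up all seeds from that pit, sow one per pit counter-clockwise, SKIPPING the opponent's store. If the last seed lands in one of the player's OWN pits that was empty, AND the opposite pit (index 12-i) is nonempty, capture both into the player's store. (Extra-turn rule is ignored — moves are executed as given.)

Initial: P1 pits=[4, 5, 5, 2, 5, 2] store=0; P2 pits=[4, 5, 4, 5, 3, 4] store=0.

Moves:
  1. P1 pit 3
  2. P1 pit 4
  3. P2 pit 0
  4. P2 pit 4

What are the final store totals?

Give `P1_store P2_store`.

Answer: 1 1

Derivation:
Move 1: P1 pit3 -> P1=[4,5,5,0,6,3](0) P2=[4,5,4,5,3,4](0)
Move 2: P1 pit4 -> P1=[4,5,5,0,0,4](1) P2=[5,6,5,6,3,4](0)
Move 3: P2 pit0 -> P1=[4,5,5,0,0,4](1) P2=[0,7,6,7,4,5](0)
Move 4: P2 pit4 -> P1=[5,6,5,0,0,4](1) P2=[0,7,6,7,0,6](1)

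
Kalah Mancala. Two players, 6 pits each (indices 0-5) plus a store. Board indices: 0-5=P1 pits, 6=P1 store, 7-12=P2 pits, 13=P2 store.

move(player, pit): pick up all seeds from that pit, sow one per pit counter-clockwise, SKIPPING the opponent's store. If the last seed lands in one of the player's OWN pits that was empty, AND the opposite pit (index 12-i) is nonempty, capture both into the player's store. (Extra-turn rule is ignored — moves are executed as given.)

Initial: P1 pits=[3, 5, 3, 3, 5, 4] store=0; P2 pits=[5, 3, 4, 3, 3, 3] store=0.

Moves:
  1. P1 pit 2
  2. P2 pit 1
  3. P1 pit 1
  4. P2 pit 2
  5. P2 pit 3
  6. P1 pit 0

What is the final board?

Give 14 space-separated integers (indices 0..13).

Answer: 0 2 2 6 8 7 1 5 0 0 0 6 5 2

Derivation:
Move 1: P1 pit2 -> P1=[3,5,0,4,6,5](0) P2=[5,3,4,3,3,3](0)
Move 2: P2 pit1 -> P1=[3,5,0,4,6,5](0) P2=[5,0,5,4,4,3](0)
Move 3: P1 pit1 -> P1=[3,0,1,5,7,6](1) P2=[5,0,5,4,4,3](0)
Move 4: P2 pit2 -> P1=[4,0,1,5,7,6](1) P2=[5,0,0,5,5,4](1)
Move 5: P2 pit3 -> P1=[5,1,1,5,7,6](1) P2=[5,0,0,0,6,5](2)
Move 6: P1 pit0 -> P1=[0,2,2,6,8,7](1) P2=[5,0,0,0,6,5](2)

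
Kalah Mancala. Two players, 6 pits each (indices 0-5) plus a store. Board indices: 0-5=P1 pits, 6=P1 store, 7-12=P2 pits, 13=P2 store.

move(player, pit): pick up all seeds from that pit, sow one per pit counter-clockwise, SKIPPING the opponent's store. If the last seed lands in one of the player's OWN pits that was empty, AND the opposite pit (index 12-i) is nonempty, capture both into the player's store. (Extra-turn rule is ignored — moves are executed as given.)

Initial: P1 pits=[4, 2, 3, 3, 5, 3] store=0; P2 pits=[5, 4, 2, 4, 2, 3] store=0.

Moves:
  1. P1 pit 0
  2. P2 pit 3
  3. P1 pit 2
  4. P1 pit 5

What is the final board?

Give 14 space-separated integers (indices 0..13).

Answer: 1 3 0 5 7 0 2 6 5 3 0 3 4 1

Derivation:
Move 1: P1 pit0 -> P1=[0,3,4,4,6,3](0) P2=[5,4,2,4,2,3](0)
Move 2: P2 pit3 -> P1=[1,3,4,4,6,3](0) P2=[5,4,2,0,3,4](1)
Move 3: P1 pit2 -> P1=[1,3,0,5,7,4](1) P2=[5,4,2,0,3,4](1)
Move 4: P1 pit5 -> P1=[1,3,0,5,7,0](2) P2=[6,5,3,0,3,4](1)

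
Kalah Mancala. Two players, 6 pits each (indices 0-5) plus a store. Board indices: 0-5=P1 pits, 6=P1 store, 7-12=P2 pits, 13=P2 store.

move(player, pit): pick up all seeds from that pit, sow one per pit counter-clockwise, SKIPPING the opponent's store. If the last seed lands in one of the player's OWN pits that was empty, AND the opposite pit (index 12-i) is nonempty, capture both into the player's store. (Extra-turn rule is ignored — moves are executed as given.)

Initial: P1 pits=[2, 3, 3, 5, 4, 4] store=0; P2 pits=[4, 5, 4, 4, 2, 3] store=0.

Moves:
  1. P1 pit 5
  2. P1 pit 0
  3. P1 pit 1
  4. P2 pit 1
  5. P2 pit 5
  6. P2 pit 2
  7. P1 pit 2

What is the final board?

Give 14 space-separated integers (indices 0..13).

Move 1: P1 pit5 -> P1=[2,3,3,5,4,0](1) P2=[5,6,5,4,2,3](0)
Move 2: P1 pit0 -> P1=[0,4,4,5,4,0](1) P2=[5,6,5,4,2,3](0)
Move 3: P1 pit1 -> P1=[0,0,5,6,5,0](7) P2=[0,6,5,4,2,3](0)
Move 4: P2 pit1 -> P1=[1,0,5,6,5,0](7) P2=[0,0,6,5,3,4](1)
Move 5: P2 pit5 -> P1=[2,1,6,6,5,0](7) P2=[0,0,6,5,3,0](2)
Move 6: P2 pit2 -> P1=[3,2,6,6,5,0](7) P2=[0,0,0,6,4,1](3)
Move 7: P1 pit2 -> P1=[3,2,0,7,6,1](8) P2=[1,1,0,6,4,1](3)

Answer: 3 2 0 7 6 1 8 1 1 0 6 4 1 3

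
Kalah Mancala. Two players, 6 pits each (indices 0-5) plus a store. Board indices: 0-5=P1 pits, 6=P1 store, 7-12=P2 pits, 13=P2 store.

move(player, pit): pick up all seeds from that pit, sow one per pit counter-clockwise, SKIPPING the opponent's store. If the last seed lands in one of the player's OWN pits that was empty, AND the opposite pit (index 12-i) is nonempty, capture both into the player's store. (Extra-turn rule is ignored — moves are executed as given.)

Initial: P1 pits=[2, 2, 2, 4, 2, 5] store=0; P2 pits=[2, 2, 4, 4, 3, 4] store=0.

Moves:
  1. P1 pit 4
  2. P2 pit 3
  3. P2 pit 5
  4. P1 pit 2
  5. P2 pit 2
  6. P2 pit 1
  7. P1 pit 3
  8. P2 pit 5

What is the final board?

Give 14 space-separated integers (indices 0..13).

Move 1: P1 pit4 -> P1=[2,2,2,4,0,6](1) P2=[2,2,4,4,3,4](0)
Move 2: P2 pit3 -> P1=[3,2,2,4,0,6](1) P2=[2,2,4,0,4,5](1)
Move 3: P2 pit5 -> P1=[4,3,3,5,0,6](1) P2=[2,2,4,0,4,0](2)
Move 4: P1 pit2 -> P1=[4,3,0,6,1,7](1) P2=[2,2,4,0,4,0](2)
Move 5: P2 pit2 -> P1=[4,3,0,6,1,7](1) P2=[2,2,0,1,5,1](3)
Move 6: P2 pit1 -> P1=[4,3,0,6,1,7](1) P2=[2,0,1,2,5,1](3)
Move 7: P1 pit3 -> P1=[4,3,0,0,2,8](2) P2=[3,1,2,2,5,1](3)
Move 8: P2 pit5 -> P1=[4,3,0,0,2,8](2) P2=[3,1,2,2,5,0](4)

Answer: 4 3 0 0 2 8 2 3 1 2 2 5 0 4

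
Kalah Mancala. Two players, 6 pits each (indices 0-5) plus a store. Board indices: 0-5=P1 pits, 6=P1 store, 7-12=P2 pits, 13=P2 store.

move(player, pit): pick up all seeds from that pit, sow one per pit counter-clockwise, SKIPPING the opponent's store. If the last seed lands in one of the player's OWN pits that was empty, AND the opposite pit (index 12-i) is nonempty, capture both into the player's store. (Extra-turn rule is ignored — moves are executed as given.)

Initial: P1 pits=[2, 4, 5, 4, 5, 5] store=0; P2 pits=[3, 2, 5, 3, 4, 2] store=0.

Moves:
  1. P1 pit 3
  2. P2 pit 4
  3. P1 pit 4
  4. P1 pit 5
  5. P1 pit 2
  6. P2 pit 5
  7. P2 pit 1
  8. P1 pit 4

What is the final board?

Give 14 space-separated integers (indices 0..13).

Answer: 0 6 1 1 0 2 4 7 0 8 6 2 0 7

Derivation:
Move 1: P1 pit3 -> P1=[2,4,5,0,6,6](1) P2=[4,2,5,3,4,2](0)
Move 2: P2 pit4 -> P1=[3,5,5,0,6,6](1) P2=[4,2,5,3,0,3](1)
Move 3: P1 pit4 -> P1=[3,5,5,0,0,7](2) P2=[5,3,6,4,0,3](1)
Move 4: P1 pit5 -> P1=[3,5,5,0,0,0](3) P2=[6,4,7,5,1,4](1)
Move 5: P1 pit2 -> P1=[3,5,0,1,1,1](4) P2=[7,4,7,5,1,4](1)
Move 6: P2 pit5 -> P1=[4,6,1,1,1,1](4) P2=[7,4,7,5,1,0](2)
Move 7: P2 pit1 -> P1=[0,6,1,1,1,1](4) P2=[7,0,8,6,2,0](7)
Move 8: P1 pit4 -> P1=[0,6,1,1,0,2](4) P2=[7,0,8,6,2,0](7)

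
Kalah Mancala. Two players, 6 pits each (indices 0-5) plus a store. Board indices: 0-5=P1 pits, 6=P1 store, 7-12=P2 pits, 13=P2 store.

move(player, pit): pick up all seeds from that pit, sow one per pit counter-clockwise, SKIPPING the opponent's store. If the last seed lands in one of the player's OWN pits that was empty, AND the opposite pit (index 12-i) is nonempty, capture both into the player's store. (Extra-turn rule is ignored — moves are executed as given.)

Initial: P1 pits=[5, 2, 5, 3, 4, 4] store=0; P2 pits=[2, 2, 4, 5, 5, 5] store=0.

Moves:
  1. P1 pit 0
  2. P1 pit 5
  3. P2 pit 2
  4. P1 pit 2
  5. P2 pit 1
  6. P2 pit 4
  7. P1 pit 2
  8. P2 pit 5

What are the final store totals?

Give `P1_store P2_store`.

Move 1: P1 pit0 -> P1=[0,3,6,4,5,5](0) P2=[2,2,4,5,5,5](0)
Move 2: P1 pit5 -> P1=[0,3,6,4,5,0](1) P2=[3,3,5,6,5,5](0)
Move 3: P2 pit2 -> P1=[1,3,6,4,5,0](1) P2=[3,3,0,7,6,6](1)
Move 4: P1 pit2 -> P1=[1,3,0,5,6,1](2) P2=[4,4,0,7,6,6](1)
Move 5: P2 pit1 -> P1=[1,3,0,5,6,1](2) P2=[4,0,1,8,7,7](1)
Move 6: P2 pit4 -> P1=[2,4,1,6,7,1](2) P2=[4,0,1,8,0,8](2)
Move 7: P1 pit2 -> P1=[2,4,0,7,7,1](2) P2=[4,0,1,8,0,8](2)
Move 8: P2 pit5 -> P1=[3,5,1,8,8,2](2) P2=[5,0,1,8,0,0](3)

Answer: 2 3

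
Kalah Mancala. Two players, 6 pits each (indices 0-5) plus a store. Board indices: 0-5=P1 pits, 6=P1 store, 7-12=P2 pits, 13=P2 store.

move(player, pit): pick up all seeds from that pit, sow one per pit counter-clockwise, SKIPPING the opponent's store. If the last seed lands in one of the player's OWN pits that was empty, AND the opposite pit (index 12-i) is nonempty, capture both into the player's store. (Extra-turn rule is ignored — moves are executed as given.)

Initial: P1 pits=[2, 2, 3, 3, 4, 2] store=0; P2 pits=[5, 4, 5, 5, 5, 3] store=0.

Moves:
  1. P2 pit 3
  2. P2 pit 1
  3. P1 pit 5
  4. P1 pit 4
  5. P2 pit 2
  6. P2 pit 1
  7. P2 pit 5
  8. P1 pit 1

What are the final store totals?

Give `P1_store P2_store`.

Move 1: P2 pit3 -> P1=[3,3,3,3,4,2](0) P2=[5,4,5,0,6,4](1)
Move 2: P2 pit1 -> P1=[3,3,3,3,4,2](0) P2=[5,0,6,1,7,5](1)
Move 3: P1 pit5 -> P1=[3,3,3,3,4,0](1) P2=[6,0,6,1,7,5](1)
Move 4: P1 pit4 -> P1=[3,3,3,3,0,1](2) P2=[7,1,6,1,7,5](1)
Move 5: P2 pit2 -> P1=[4,4,3,3,0,1](2) P2=[7,1,0,2,8,6](2)
Move 6: P2 pit1 -> P1=[4,4,3,0,0,1](2) P2=[7,0,0,2,8,6](6)
Move 7: P2 pit5 -> P1=[5,5,4,1,1,1](2) P2=[7,0,0,2,8,0](7)
Move 8: P1 pit1 -> P1=[5,0,5,2,2,2](3) P2=[7,0,0,2,8,0](7)

Answer: 3 7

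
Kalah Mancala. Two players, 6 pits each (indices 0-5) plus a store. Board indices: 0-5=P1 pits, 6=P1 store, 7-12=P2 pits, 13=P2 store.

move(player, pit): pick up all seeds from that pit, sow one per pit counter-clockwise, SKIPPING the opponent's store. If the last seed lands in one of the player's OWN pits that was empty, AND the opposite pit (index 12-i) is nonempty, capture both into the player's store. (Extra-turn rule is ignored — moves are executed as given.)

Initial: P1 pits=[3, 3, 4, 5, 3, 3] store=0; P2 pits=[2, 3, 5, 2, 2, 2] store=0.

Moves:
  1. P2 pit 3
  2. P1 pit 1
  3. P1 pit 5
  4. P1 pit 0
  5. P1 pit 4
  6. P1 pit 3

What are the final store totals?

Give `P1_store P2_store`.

Answer: 3 0

Derivation:
Move 1: P2 pit3 -> P1=[3,3,4,5,3,3](0) P2=[2,3,5,0,3,3](0)
Move 2: P1 pit1 -> P1=[3,0,5,6,4,3](0) P2=[2,3,5,0,3,3](0)
Move 3: P1 pit5 -> P1=[3,0,5,6,4,0](1) P2=[3,4,5,0,3,3](0)
Move 4: P1 pit0 -> P1=[0,1,6,7,4,0](1) P2=[3,4,5,0,3,3](0)
Move 5: P1 pit4 -> P1=[0,1,6,7,0,1](2) P2=[4,5,5,0,3,3](0)
Move 6: P1 pit3 -> P1=[0,1,6,0,1,2](3) P2=[5,6,6,1,3,3](0)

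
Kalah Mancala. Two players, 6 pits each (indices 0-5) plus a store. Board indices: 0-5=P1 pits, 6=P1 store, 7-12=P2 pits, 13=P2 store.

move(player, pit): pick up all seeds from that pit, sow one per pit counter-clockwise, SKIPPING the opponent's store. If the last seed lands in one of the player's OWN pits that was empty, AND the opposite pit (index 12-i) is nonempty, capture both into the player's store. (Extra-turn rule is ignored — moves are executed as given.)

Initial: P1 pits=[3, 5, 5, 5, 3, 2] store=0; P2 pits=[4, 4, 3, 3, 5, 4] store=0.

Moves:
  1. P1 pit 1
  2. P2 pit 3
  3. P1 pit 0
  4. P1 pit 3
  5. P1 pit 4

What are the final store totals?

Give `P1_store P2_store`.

Answer: 3 1

Derivation:
Move 1: P1 pit1 -> P1=[3,0,6,6,4,3](1) P2=[4,4,3,3,5,4](0)
Move 2: P2 pit3 -> P1=[3,0,6,6,4,3](1) P2=[4,4,3,0,6,5](1)
Move 3: P1 pit0 -> P1=[0,1,7,7,4,3](1) P2=[4,4,3,0,6,5](1)
Move 4: P1 pit3 -> P1=[0,1,7,0,5,4](2) P2=[5,5,4,1,6,5](1)
Move 5: P1 pit4 -> P1=[0,1,7,0,0,5](3) P2=[6,6,5,1,6,5](1)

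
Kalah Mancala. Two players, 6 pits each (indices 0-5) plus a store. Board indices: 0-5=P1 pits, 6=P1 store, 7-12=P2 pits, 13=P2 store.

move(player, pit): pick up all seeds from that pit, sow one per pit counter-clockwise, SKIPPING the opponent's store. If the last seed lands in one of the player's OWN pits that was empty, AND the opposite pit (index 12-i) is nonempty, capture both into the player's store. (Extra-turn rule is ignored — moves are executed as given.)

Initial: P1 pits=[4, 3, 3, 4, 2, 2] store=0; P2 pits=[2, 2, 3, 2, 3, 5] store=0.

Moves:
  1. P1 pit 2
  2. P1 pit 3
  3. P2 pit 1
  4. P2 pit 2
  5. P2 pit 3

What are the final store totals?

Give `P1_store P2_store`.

Answer: 1 2

Derivation:
Move 1: P1 pit2 -> P1=[4,3,0,5,3,3](0) P2=[2,2,3,2,3,5](0)
Move 2: P1 pit3 -> P1=[4,3,0,0,4,4](1) P2=[3,3,3,2,3,5](0)
Move 3: P2 pit1 -> P1=[4,3,0,0,4,4](1) P2=[3,0,4,3,4,5](0)
Move 4: P2 pit2 -> P1=[4,3,0,0,4,4](1) P2=[3,0,0,4,5,6](1)
Move 5: P2 pit3 -> P1=[5,3,0,0,4,4](1) P2=[3,0,0,0,6,7](2)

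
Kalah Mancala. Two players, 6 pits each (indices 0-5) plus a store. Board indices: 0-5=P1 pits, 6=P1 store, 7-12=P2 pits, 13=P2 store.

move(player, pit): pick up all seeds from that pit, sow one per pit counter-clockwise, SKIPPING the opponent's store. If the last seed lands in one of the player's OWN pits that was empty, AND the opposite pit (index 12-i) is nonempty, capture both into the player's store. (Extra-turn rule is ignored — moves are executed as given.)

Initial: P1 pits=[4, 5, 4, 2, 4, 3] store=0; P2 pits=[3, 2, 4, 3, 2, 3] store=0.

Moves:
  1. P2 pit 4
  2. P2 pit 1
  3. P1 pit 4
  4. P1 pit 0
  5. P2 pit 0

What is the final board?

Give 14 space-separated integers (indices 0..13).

Answer: 0 0 5 3 0 4 3 0 1 6 5 0 4 8

Derivation:
Move 1: P2 pit4 -> P1=[4,5,4,2,4,3](0) P2=[3,2,4,3,0,4](1)
Move 2: P2 pit1 -> P1=[4,5,4,2,4,3](0) P2=[3,0,5,4,0,4](1)
Move 3: P1 pit4 -> P1=[4,5,4,2,0,4](1) P2=[4,1,5,4,0,4](1)
Move 4: P1 pit0 -> P1=[0,6,5,3,0,4](3) P2=[4,0,5,4,0,4](1)
Move 5: P2 pit0 -> P1=[0,0,5,3,0,4](3) P2=[0,1,6,5,0,4](8)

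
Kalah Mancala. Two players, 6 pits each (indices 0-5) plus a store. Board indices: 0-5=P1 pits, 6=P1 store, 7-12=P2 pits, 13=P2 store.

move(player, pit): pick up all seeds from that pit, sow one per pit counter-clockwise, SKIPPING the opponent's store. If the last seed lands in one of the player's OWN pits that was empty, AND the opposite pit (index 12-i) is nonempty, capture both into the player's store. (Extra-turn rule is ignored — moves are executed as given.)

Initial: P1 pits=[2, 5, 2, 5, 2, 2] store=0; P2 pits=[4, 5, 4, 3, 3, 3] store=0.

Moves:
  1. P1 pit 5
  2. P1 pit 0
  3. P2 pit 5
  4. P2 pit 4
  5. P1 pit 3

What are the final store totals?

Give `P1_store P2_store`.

Move 1: P1 pit5 -> P1=[2,5,2,5,2,0](1) P2=[5,5,4,3,3,3](0)
Move 2: P1 pit0 -> P1=[0,6,3,5,2,0](1) P2=[5,5,4,3,3,3](0)
Move 3: P2 pit5 -> P1=[1,7,3,5,2,0](1) P2=[5,5,4,3,3,0](1)
Move 4: P2 pit4 -> P1=[2,7,3,5,2,0](1) P2=[5,5,4,3,0,1](2)
Move 5: P1 pit3 -> P1=[2,7,3,0,3,1](2) P2=[6,6,4,3,0,1](2)

Answer: 2 2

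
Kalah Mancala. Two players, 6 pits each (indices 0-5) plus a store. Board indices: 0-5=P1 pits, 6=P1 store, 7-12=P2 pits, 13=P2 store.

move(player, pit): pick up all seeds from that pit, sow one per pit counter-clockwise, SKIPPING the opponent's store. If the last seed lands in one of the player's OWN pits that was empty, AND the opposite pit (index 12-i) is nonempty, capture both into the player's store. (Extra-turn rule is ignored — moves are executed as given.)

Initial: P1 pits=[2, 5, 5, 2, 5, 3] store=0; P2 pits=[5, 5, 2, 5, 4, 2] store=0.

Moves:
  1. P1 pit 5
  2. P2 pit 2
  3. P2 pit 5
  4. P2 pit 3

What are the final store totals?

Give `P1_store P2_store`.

Answer: 1 2

Derivation:
Move 1: P1 pit5 -> P1=[2,5,5,2,5,0](1) P2=[6,6,2,5,4,2](0)
Move 2: P2 pit2 -> P1=[2,5,5,2,5,0](1) P2=[6,6,0,6,5,2](0)
Move 3: P2 pit5 -> P1=[3,5,5,2,5,0](1) P2=[6,6,0,6,5,0](1)
Move 4: P2 pit3 -> P1=[4,6,6,2,5,0](1) P2=[6,6,0,0,6,1](2)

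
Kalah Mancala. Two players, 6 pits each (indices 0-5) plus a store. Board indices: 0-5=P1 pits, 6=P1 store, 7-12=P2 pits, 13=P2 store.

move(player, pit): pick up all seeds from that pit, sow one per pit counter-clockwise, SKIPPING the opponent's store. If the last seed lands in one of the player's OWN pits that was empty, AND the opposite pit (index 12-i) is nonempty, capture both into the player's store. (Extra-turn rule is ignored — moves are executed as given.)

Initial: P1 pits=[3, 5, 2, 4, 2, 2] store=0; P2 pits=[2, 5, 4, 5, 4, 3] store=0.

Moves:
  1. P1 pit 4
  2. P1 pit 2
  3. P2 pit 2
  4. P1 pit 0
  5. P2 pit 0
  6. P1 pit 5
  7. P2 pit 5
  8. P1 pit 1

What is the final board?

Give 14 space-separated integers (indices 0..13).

Move 1: P1 pit4 -> P1=[3,5,2,4,0,3](1) P2=[2,5,4,5,4,3](0)
Move 2: P1 pit2 -> P1=[3,5,0,5,0,3](7) P2=[2,0,4,5,4,3](0)
Move 3: P2 pit2 -> P1=[3,5,0,5,0,3](7) P2=[2,0,0,6,5,4](1)
Move 4: P1 pit0 -> P1=[0,6,1,6,0,3](7) P2=[2,0,0,6,5,4](1)
Move 5: P2 pit0 -> P1=[0,6,1,0,0,3](7) P2=[0,1,0,6,5,4](8)
Move 6: P1 pit5 -> P1=[0,6,1,0,0,0](8) P2=[1,2,0,6,5,4](8)
Move 7: P2 pit5 -> P1=[1,7,2,0,0,0](8) P2=[1,2,0,6,5,0](9)
Move 8: P1 pit1 -> P1=[1,0,3,1,1,1](9) P2=[2,3,0,6,5,0](9)

Answer: 1 0 3 1 1 1 9 2 3 0 6 5 0 9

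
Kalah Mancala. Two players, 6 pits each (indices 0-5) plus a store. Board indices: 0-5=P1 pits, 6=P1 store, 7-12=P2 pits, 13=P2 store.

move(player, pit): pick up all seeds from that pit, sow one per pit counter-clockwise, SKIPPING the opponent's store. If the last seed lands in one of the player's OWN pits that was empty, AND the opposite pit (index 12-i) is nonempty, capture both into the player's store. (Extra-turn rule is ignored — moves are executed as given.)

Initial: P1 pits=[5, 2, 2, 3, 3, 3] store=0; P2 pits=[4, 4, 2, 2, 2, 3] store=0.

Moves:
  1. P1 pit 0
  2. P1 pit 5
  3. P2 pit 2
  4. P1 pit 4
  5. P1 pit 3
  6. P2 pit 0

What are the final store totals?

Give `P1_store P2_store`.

Answer: 3 1

Derivation:
Move 1: P1 pit0 -> P1=[0,3,3,4,4,4](0) P2=[4,4,2,2,2,3](0)
Move 2: P1 pit5 -> P1=[0,3,3,4,4,0](1) P2=[5,5,3,2,2,3](0)
Move 3: P2 pit2 -> P1=[0,3,3,4,4,0](1) P2=[5,5,0,3,3,4](0)
Move 4: P1 pit4 -> P1=[0,3,3,4,0,1](2) P2=[6,6,0,3,3,4](0)
Move 5: P1 pit3 -> P1=[0,3,3,0,1,2](3) P2=[7,6,0,3,3,4](0)
Move 6: P2 pit0 -> P1=[1,3,3,0,1,2](3) P2=[0,7,1,4,4,5](1)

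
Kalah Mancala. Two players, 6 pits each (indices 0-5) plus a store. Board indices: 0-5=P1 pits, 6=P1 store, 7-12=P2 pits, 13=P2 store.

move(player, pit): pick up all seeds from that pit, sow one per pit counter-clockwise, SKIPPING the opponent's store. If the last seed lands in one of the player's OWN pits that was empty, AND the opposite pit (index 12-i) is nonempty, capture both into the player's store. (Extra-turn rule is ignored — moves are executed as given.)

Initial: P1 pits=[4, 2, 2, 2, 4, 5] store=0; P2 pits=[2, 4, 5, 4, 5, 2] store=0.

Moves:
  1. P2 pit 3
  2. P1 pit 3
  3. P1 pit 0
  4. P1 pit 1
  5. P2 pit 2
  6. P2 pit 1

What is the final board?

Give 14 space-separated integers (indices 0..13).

Answer: 1 0 4 2 7 7 0 2 0 1 2 8 5 2

Derivation:
Move 1: P2 pit3 -> P1=[5,2,2,2,4,5](0) P2=[2,4,5,0,6,3](1)
Move 2: P1 pit3 -> P1=[5,2,2,0,5,6](0) P2=[2,4,5,0,6,3](1)
Move 3: P1 pit0 -> P1=[0,3,3,1,6,7](0) P2=[2,4,5,0,6,3](1)
Move 4: P1 pit1 -> P1=[0,0,4,2,7,7](0) P2=[2,4,5,0,6,3](1)
Move 5: P2 pit2 -> P1=[1,0,4,2,7,7](0) P2=[2,4,0,1,7,4](2)
Move 6: P2 pit1 -> P1=[1,0,4,2,7,7](0) P2=[2,0,1,2,8,5](2)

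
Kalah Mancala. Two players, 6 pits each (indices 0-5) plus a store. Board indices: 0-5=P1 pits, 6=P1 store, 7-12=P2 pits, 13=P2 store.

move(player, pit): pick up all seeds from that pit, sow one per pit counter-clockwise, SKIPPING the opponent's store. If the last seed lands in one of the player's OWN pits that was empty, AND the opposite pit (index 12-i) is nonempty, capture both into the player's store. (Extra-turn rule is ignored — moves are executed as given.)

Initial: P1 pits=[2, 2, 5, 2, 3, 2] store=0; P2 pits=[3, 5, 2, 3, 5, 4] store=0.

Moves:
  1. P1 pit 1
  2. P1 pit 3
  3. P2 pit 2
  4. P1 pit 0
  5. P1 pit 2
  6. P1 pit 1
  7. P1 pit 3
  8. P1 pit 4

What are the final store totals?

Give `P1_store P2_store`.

Answer: 8 0

Derivation:
Move 1: P1 pit1 -> P1=[2,0,6,3,3,2](0) P2=[3,5,2,3,5,4](0)
Move 2: P1 pit3 -> P1=[2,0,6,0,4,3](1) P2=[3,5,2,3,5,4](0)
Move 3: P2 pit2 -> P1=[2,0,6,0,4,3](1) P2=[3,5,0,4,6,4](0)
Move 4: P1 pit0 -> P1=[0,1,7,0,4,3](1) P2=[3,5,0,4,6,4](0)
Move 5: P1 pit2 -> P1=[0,1,0,1,5,4](2) P2=[4,6,1,4,6,4](0)
Move 6: P1 pit1 -> P1=[0,0,0,1,5,4](7) P2=[4,6,1,0,6,4](0)
Move 7: P1 pit3 -> P1=[0,0,0,0,6,4](7) P2=[4,6,1,0,6,4](0)
Move 8: P1 pit4 -> P1=[0,0,0,0,0,5](8) P2=[5,7,2,1,6,4](0)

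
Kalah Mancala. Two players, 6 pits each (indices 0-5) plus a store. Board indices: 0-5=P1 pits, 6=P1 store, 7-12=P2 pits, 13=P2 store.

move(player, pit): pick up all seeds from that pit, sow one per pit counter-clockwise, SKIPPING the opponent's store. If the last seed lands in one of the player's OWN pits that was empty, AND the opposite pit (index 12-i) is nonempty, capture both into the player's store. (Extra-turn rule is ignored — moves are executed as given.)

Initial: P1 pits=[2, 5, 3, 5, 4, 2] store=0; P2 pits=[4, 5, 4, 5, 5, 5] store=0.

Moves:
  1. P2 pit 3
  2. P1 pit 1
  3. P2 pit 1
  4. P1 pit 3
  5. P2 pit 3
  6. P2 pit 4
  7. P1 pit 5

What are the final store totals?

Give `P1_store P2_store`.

Move 1: P2 pit3 -> P1=[3,6,3,5,4,2](0) P2=[4,5,4,0,6,6](1)
Move 2: P1 pit1 -> P1=[3,0,4,6,5,3](1) P2=[5,5,4,0,6,6](1)
Move 3: P2 pit1 -> P1=[3,0,4,6,5,3](1) P2=[5,0,5,1,7,7](2)
Move 4: P1 pit3 -> P1=[3,0,4,0,6,4](2) P2=[6,1,6,1,7,7](2)
Move 5: P2 pit3 -> P1=[3,0,4,0,6,4](2) P2=[6,1,6,0,8,7](2)
Move 6: P2 pit4 -> P1=[4,1,5,1,7,5](2) P2=[6,1,6,0,0,8](3)
Move 7: P1 pit5 -> P1=[4,1,5,1,7,0](3) P2=[7,2,7,1,0,8](3)

Answer: 3 3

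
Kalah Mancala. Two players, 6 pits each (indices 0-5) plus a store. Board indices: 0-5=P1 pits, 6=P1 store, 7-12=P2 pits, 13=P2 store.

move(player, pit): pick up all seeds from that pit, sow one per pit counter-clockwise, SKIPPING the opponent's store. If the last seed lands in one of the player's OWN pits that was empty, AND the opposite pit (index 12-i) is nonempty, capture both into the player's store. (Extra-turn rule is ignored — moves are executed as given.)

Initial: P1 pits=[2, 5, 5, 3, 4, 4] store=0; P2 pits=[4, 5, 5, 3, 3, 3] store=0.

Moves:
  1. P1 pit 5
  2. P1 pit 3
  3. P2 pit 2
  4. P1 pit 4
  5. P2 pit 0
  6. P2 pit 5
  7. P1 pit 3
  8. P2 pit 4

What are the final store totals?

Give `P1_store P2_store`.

Move 1: P1 pit5 -> P1=[2,5,5,3,4,0](1) P2=[5,6,6,3,3,3](0)
Move 2: P1 pit3 -> P1=[2,5,5,0,5,1](2) P2=[5,6,6,3,3,3](0)
Move 3: P2 pit2 -> P1=[3,6,5,0,5,1](2) P2=[5,6,0,4,4,4](1)
Move 4: P1 pit4 -> P1=[3,6,5,0,0,2](3) P2=[6,7,1,4,4,4](1)
Move 5: P2 pit0 -> P1=[3,6,5,0,0,2](3) P2=[0,8,2,5,5,5](2)
Move 6: P2 pit5 -> P1=[4,7,6,1,0,2](3) P2=[0,8,2,5,5,0](3)
Move 7: P1 pit3 -> P1=[4,7,6,0,0,2](12) P2=[0,0,2,5,5,0](3)
Move 8: P2 pit4 -> P1=[5,8,7,0,0,2](12) P2=[0,0,2,5,0,1](4)

Answer: 12 4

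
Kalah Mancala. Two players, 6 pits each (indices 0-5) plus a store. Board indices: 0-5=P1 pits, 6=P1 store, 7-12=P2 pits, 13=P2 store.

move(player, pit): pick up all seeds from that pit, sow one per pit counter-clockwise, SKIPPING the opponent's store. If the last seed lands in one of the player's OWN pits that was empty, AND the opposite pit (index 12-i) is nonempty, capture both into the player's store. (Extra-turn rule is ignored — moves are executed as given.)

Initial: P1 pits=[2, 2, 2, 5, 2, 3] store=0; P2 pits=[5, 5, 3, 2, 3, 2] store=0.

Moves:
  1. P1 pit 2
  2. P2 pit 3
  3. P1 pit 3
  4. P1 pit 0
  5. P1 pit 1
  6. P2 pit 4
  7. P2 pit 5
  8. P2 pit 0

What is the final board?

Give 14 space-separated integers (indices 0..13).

Answer: 2 2 3 1 5 4 1 0 7 5 1 1 1 3

Derivation:
Move 1: P1 pit2 -> P1=[2,2,0,6,3,3](0) P2=[5,5,3,2,3,2](0)
Move 2: P2 pit3 -> P1=[2,2,0,6,3,3](0) P2=[5,5,3,0,4,3](0)
Move 3: P1 pit3 -> P1=[2,2,0,0,4,4](1) P2=[6,6,4,0,4,3](0)
Move 4: P1 pit0 -> P1=[0,3,1,0,4,4](1) P2=[6,6,4,0,4,3](0)
Move 5: P1 pit1 -> P1=[0,0,2,1,5,4](1) P2=[6,6,4,0,4,3](0)
Move 6: P2 pit4 -> P1=[1,1,2,1,5,4](1) P2=[6,6,4,0,0,4](1)
Move 7: P2 pit5 -> P1=[2,2,3,1,5,4](1) P2=[6,6,4,0,0,0](2)
Move 8: P2 pit0 -> P1=[2,2,3,1,5,4](1) P2=[0,7,5,1,1,1](3)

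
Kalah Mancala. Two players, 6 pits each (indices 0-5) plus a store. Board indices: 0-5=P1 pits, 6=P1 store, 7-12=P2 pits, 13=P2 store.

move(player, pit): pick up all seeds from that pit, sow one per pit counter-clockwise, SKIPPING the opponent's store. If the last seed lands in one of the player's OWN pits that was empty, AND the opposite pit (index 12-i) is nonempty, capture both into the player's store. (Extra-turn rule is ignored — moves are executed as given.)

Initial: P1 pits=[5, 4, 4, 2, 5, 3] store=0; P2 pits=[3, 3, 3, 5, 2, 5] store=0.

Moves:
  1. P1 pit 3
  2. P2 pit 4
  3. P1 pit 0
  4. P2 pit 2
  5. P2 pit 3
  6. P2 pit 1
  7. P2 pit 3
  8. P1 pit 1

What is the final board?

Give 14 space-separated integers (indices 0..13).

Answer: 1 0 7 2 8 6 1 4 0 1 0 4 8 2

Derivation:
Move 1: P1 pit3 -> P1=[5,4,4,0,6,4](0) P2=[3,3,3,5,2,5](0)
Move 2: P2 pit4 -> P1=[5,4,4,0,6,4](0) P2=[3,3,3,5,0,6](1)
Move 3: P1 pit0 -> P1=[0,5,5,1,7,5](0) P2=[3,3,3,5,0,6](1)
Move 4: P2 pit2 -> P1=[0,5,5,1,7,5](0) P2=[3,3,0,6,1,7](1)
Move 5: P2 pit3 -> P1=[1,6,6,1,7,5](0) P2=[3,3,0,0,2,8](2)
Move 6: P2 pit1 -> P1=[1,6,6,1,7,5](0) P2=[3,0,1,1,3,8](2)
Move 7: P2 pit3 -> P1=[1,6,6,1,7,5](0) P2=[3,0,1,0,4,8](2)
Move 8: P1 pit1 -> P1=[1,0,7,2,8,6](1) P2=[4,0,1,0,4,8](2)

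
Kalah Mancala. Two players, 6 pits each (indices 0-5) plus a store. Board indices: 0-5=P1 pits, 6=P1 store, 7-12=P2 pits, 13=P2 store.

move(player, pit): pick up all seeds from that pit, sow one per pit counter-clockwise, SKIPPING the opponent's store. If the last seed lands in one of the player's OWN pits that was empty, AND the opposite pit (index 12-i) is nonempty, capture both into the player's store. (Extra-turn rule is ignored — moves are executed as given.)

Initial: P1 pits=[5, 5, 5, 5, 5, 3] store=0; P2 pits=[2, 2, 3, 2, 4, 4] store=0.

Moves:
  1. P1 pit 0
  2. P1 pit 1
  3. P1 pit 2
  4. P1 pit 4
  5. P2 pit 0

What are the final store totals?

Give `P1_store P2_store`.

Move 1: P1 pit0 -> P1=[0,6,6,6,6,4](0) P2=[2,2,3,2,4,4](0)
Move 2: P1 pit1 -> P1=[0,0,7,7,7,5](1) P2=[3,2,3,2,4,4](0)
Move 3: P1 pit2 -> P1=[0,0,0,8,8,6](2) P2=[4,3,4,2,4,4](0)
Move 4: P1 pit4 -> P1=[0,0,0,8,0,7](3) P2=[5,4,5,3,5,5](0)
Move 5: P2 pit0 -> P1=[0,0,0,8,0,7](3) P2=[0,5,6,4,6,6](0)

Answer: 3 0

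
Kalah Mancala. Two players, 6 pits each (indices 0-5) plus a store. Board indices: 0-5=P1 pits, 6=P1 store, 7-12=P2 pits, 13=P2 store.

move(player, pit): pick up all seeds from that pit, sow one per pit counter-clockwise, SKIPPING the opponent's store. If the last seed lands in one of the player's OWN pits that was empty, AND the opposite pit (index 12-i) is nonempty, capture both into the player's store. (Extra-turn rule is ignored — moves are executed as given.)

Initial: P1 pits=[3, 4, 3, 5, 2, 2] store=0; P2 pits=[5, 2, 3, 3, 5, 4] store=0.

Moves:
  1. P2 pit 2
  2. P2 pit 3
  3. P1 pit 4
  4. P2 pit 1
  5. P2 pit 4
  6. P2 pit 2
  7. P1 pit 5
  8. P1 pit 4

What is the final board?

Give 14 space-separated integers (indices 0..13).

Answer: 5 5 0 6 0 0 9 0 1 0 0 0 7 8

Derivation:
Move 1: P2 pit2 -> P1=[3,4,3,5,2,2](0) P2=[5,2,0,4,6,5](0)
Move 2: P2 pit3 -> P1=[4,4,3,5,2,2](0) P2=[5,2,0,0,7,6](1)
Move 3: P1 pit4 -> P1=[4,4,3,5,0,3](1) P2=[5,2,0,0,7,6](1)
Move 4: P2 pit1 -> P1=[4,4,0,5,0,3](1) P2=[5,0,1,0,7,6](5)
Move 5: P2 pit4 -> P1=[5,5,1,6,1,3](1) P2=[5,0,1,0,0,7](6)
Move 6: P2 pit2 -> P1=[5,5,0,6,1,3](1) P2=[5,0,0,0,0,7](8)
Move 7: P1 pit5 -> P1=[5,5,0,6,1,0](2) P2=[6,1,0,0,0,7](8)
Move 8: P1 pit4 -> P1=[5,5,0,6,0,0](9) P2=[0,1,0,0,0,7](8)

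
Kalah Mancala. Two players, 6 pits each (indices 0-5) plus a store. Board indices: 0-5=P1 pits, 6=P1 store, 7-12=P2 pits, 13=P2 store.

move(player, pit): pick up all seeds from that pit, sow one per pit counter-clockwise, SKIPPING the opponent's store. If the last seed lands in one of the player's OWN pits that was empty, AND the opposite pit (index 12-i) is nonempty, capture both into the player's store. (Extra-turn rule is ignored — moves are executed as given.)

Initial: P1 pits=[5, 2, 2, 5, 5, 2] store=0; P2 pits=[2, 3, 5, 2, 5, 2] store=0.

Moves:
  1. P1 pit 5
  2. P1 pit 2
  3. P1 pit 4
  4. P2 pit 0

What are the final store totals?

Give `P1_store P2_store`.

Move 1: P1 pit5 -> P1=[5,2,2,5,5,0](1) P2=[3,3,5,2,5,2](0)
Move 2: P1 pit2 -> P1=[5,2,0,6,6,0](1) P2=[3,3,5,2,5,2](0)
Move 3: P1 pit4 -> P1=[5,2,0,6,0,1](2) P2=[4,4,6,3,5,2](0)
Move 4: P2 pit0 -> P1=[5,2,0,6,0,1](2) P2=[0,5,7,4,6,2](0)

Answer: 2 0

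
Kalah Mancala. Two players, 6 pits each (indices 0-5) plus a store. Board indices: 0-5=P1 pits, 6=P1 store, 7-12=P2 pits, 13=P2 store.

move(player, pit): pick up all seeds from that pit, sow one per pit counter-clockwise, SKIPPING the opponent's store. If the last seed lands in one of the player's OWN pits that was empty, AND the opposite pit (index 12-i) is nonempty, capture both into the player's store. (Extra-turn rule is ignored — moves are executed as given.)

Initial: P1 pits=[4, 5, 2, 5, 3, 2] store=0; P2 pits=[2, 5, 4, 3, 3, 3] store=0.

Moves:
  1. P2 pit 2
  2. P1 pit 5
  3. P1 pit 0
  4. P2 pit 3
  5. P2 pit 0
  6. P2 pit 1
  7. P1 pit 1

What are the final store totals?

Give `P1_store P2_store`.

Move 1: P2 pit2 -> P1=[4,5,2,5,3,2](0) P2=[2,5,0,4,4,4](1)
Move 2: P1 pit5 -> P1=[4,5,2,5,3,0](1) P2=[3,5,0,4,4,4](1)
Move 3: P1 pit0 -> P1=[0,6,3,6,4,0](1) P2=[3,5,0,4,4,4](1)
Move 4: P2 pit3 -> P1=[1,6,3,6,4,0](1) P2=[3,5,0,0,5,5](2)
Move 5: P2 pit0 -> P1=[1,6,0,6,4,0](1) P2=[0,6,1,0,5,5](6)
Move 6: P2 pit1 -> P1=[2,6,0,6,4,0](1) P2=[0,0,2,1,6,6](7)
Move 7: P1 pit1 -> P1=[2,0,1,7,5,1](2) P2=[1,0,2,1,6,6](7)

Answer: 2 7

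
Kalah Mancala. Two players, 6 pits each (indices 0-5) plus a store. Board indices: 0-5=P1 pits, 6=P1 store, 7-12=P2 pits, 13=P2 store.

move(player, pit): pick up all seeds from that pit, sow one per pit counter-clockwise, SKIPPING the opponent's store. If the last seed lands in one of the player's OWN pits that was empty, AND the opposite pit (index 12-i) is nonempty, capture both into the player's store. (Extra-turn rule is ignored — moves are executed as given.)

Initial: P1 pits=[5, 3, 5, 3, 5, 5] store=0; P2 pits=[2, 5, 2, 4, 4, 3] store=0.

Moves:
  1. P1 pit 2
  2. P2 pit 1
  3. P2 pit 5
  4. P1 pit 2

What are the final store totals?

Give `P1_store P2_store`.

Answer: 1 2

Derivation:
Move 1: P1 pit2 -> P1=[5,3,0,4,6,6](1) P2=[3,5,2,4,4,3](0)
Move 2: P2 pit1 -> P1=[5,3,0,4,6,6](1) P2=[3,0,3,5,5,4](1)
Move 3: P2 pit5 -> P1=[6,4,1,4,6,6](1) P2=[3,0,3,5,5,0](2)
Move 4: P1 pit2 -> P1=[6,4,0,5,6,6](1) P2=[3,0,3,5,5,0](2)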